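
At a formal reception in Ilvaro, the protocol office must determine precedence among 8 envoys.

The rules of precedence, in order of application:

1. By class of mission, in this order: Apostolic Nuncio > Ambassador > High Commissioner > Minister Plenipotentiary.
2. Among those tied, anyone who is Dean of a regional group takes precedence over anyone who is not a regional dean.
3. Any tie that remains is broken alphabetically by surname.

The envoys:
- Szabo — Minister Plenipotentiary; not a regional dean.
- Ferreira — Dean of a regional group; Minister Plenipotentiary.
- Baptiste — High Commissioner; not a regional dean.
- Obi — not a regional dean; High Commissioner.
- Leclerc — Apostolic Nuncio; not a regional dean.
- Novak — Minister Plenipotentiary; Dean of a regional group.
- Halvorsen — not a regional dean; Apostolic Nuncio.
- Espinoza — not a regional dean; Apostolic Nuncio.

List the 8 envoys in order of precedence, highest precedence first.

Espinoza, Halvorsen, Leclerc, Baptiste, Obi, Ferreira, Novak, Szabo

By class of mission: Espinoza, Halvorsen and Leclerc (Apostolic Nuncio); then Baptiste and Obi (High Commissioner); then Ferreira, Novak and Szabo (Minister Plenipotentiary).
Espinoza, Halvorsen and Leclerc are each not a regional dean, so the next rule applies.
Among Espinoza, Halvorsen and Leclerc, alphabetically by surname: Espinoza before Halvorsen before Leclerc.
Baptiste and Obi are each not a regional dean, so the next rule applies.
Among Baptiste and Obi, alphabetically by surname: Baptiste before Obi.
Among Ferreira, Novak and Szabo, Dean of a regional group before not a regional dean: Ferreira and Novak (Dean of a regional group) before Szabo (not a regional dean).
Among Ferreira and Novak, alphabetically by surname: Ferreira before Novak.
Full order: Espinoza, Halvorsen, Leclerc, Baptiste, Obi, Ferreira, Novak, Szabo.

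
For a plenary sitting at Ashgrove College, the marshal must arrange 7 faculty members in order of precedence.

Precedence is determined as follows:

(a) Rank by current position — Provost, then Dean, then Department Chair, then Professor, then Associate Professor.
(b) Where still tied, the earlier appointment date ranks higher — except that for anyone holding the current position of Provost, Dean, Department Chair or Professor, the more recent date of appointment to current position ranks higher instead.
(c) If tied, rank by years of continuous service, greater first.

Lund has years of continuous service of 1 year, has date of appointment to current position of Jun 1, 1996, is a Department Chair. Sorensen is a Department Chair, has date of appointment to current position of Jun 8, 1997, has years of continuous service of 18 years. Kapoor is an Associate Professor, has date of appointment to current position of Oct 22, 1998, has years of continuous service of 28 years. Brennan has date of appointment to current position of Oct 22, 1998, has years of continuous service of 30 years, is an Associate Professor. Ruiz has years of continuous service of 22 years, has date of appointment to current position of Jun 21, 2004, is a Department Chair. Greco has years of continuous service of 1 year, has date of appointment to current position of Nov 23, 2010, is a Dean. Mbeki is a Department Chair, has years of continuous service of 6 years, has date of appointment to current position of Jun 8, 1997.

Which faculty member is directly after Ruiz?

Sorensen

By current position: Greco (Dean); then Ruiz, Sorensen, Mbeki and Lund (Department Chair); then Brennan and Kapoor (Associate Professor).
Among Ruiz, Sorensen, Mbeki and Lund, by date of appointment to current position (later first) (reversed rule for this group): Ruiz (Jun 21, 2004) before Sorensen and Mbeki (Jun 8, 1997) before Lund (Jun 1, 1996).
Among Sorensen and Mbeki, by years of continuous service (higher first): Sorensen (18 years) before Mbeki (6 years).
Brennan and Kapoor both have date of appointment to current position Oct 22, 1998, so the next rule applies.
Among Brennan and Kapoor, by years of continuous service (higher first): Brennan (30 years) before Kapoor (28 years).
Order: Greco, Ruiz, Sorensen, Mbeki, Lund, Brennan, Kapoor.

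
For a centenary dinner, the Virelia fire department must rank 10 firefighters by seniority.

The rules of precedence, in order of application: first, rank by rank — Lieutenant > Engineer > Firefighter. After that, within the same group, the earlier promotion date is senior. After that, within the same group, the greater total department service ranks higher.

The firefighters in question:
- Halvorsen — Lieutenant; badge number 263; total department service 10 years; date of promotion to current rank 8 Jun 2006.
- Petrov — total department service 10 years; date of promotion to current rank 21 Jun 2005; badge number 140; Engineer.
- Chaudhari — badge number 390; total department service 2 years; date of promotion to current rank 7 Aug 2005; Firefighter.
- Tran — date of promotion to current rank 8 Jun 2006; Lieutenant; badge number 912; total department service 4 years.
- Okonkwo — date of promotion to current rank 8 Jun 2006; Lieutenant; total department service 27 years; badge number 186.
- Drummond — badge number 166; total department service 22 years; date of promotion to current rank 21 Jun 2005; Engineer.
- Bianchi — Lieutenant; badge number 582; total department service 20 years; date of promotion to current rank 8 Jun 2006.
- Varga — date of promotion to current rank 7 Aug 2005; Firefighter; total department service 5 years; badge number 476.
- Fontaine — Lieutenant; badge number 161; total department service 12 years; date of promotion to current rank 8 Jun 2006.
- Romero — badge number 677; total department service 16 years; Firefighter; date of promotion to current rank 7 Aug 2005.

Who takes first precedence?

By rank: Okonkwo, Bianchi, Fontaine, Halvorsen and Tran (Lieutenant); then Drummond and Petrov (Engineer); then Romero, Varga and Chaudhari (Firefighter).
Okonkwo, Bianchi, Fontaine, Halvorsen and Tran all have date of promotion to current rank 8 Jun 2006, so the next rule applies.
Among Okonkwo, Bianchi, Fontaine, Halvorsen and Tran, by total department service (higher first): Okonkwo (27 years) before Bianchi (20 years) before Fontaine (12 years) before Halvorsen (10 years) before Tran (4 years).
Drummond and Petrov both have date of promotion to current rank 21 Jun 2005, so the next rule applies.
Among Drummond and Petrov, by total department service (higher first): Drummond (22 years) before Petrov (10 years).
Romero, Varga and Chaudhari all have date of promotion to current rank 7 Aug 2005, so the next rule applies.
Among Romero, Varga and Chaudhari, by total department service (higher first): Romero (16 years) before Varga (5 years) before Chaudhari (2 years).
Order: Okonkwo, Bianchi, Fontaine, Halvorsen, Tran, Drummond, Petrov, Romero, Varga, Chaudhari.

Okonkwo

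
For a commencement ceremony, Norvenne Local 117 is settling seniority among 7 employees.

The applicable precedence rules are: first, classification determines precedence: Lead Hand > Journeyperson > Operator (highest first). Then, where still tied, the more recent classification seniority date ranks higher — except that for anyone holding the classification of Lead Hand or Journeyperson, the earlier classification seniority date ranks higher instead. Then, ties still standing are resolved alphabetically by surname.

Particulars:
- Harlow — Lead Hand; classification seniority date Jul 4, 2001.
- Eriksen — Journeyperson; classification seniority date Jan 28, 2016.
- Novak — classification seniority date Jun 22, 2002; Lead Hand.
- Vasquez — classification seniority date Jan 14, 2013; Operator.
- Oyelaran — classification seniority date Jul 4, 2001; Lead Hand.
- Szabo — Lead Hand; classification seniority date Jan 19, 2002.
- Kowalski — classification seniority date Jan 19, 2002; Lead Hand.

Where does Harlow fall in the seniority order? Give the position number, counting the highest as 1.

1

By classification: Harlow, Oyelaran, Kowalski, Szabo and Novak (Lead Hand); then Eriksen (Journeyperson); then Vasquez (Operator).
Among Harlow, Oyelaran, Kowalski, Szabo and Novak, by classification seniority date (earlier first) (reversed rule for this group): Harlow and Oyelaran (Jul 4, 2001) before Kowalski and Szabo (Jan 19, 2002) before Novak (Jun 22, 2002).
Among Harlow and Oyelaran, alphabetically by surname: Harlow before Oyelaran.
Among Kowalski and Szabo, alphabetically by surname: Kowalski before Szabo.
Order: Harlow, Oyelaran, Kowalski, Szabo, Novak, Eriksen, Vasquez. So position 1.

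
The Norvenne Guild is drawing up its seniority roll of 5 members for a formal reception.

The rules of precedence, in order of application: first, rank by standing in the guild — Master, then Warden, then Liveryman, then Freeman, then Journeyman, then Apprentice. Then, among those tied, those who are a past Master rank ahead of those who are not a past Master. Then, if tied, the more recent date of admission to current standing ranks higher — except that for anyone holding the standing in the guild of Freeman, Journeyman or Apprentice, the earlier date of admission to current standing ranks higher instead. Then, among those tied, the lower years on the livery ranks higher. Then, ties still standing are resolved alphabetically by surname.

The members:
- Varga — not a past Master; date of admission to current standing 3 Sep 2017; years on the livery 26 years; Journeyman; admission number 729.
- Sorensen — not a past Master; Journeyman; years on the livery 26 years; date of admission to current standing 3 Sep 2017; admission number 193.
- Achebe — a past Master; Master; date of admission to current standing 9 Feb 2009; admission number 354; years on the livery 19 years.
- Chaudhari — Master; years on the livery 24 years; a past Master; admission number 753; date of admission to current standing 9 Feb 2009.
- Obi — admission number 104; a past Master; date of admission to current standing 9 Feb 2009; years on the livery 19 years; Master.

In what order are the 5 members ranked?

Achebe, Obi, Chaudhari, Sorensen, Varga

By standing in the guild: Achebe, Obi and Chaudhari (Master); then Sorensen and Varga (Journeyman).
Achebe, Obi and Chaudhari are each a past Master, so the next rule applies.
Achebe, Obi and Chaudhari all have date of admission to current standing 9 Feb 2009, so the next rule applies.
Among Achebe, Obi and Chaudhari, by years on the livery (lower first): Achebe and Obi (19 years) before Chaudhari (24 years).
Among Achebe and Obi, alphabetically by surname: Achebe before Obi.
Sorensen and Varga are each not a past Master, so the next rule applies.
Sorensen and Varga both have date of admission to current standing 3 Sep 2017, so the next rule applies.
Sorensen and Varga both have years on the livery 26 years, so the next rule applies.
Among Sorensen and Varga, alphabetically by surname: Sorensen before Varga.
Full order: Achebe, Obi, Chaudhari, Sorensen, Varga.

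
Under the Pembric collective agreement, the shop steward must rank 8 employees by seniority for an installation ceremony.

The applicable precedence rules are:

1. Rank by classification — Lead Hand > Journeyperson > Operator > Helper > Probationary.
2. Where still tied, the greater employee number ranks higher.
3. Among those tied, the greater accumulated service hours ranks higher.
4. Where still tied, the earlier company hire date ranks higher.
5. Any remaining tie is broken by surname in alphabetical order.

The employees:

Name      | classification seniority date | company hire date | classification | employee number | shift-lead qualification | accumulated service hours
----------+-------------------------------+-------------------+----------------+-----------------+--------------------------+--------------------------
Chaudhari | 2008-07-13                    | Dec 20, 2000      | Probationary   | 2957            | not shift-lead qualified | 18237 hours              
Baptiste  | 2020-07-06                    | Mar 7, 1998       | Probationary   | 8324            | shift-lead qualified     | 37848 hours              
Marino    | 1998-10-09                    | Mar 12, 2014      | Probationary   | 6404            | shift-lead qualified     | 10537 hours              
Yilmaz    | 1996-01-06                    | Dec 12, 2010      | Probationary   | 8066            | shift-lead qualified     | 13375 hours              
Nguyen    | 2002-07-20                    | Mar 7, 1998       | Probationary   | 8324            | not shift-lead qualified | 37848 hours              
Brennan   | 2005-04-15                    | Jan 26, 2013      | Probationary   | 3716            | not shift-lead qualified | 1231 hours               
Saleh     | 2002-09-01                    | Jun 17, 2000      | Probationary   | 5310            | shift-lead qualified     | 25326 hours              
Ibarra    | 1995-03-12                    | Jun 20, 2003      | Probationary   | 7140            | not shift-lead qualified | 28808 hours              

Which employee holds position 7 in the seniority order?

By classification: Baptiste, Nguyen, Yilmaz, Ibarra, Marino, Saleh, Brennan and Chaudhari (Probationary).
Among Baptiste, Nguyen, Yilmaz, Ibarra, Marino, Saleh, Brennan and Chaudhari, by employee number (higher first): Baptiste and Nguyen (8324) before Yilmaz (8066) before Ibarra (7140) before Marino (6404) before Saleh (5310) before Brennan (3716) before Chaudhari (2957).
Baptiste and Nguyen both have accumulated service hours 37848 hours, so the next rule applies.
Baptiste and Nguyen both have company hire date Mar 7, 1998, so the next rule applies.
Among Baptiste and Nguyen, alphabetically by surname: Baptiste before Nguyen.
Order: Baptiste, Nguyen, Yilmaz, Ibarra, Marino, Saleh, Brennan, Chaudhari.

Brennan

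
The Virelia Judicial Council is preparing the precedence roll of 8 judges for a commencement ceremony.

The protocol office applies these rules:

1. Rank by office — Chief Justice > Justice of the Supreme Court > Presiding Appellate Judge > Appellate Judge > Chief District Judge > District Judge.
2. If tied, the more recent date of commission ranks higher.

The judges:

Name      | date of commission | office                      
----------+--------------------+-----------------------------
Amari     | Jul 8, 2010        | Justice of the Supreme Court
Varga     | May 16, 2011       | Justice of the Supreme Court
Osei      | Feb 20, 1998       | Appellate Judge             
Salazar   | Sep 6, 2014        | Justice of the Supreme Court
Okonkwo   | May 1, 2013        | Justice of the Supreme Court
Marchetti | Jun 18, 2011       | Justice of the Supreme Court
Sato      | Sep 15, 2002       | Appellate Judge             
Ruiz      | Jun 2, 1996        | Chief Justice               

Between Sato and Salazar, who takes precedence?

By office: Ruiz (Chief Justice); then Salazar, Okonkwo, Marchetti, Varga and Amari (Justice of the Supreme Court); then Sato and Osei (Appellate Judge).
Among Salazar, Okonkwo, Marchetti, Varga and Amari, by date of commission (later first): Salazar (Sep 6, 2014) before Okonkwo (May 1, 2013) before Marchetti (Jun 18, 2011) before Varga (May 16, 2011) before Amari (Jul 8, 2010).
Among Sato and Osei, by date of commission (later first): Sato (Sep 15, 2002) before Osei (Feb 20, 1998).
So Salazar takes precedence.

Salazar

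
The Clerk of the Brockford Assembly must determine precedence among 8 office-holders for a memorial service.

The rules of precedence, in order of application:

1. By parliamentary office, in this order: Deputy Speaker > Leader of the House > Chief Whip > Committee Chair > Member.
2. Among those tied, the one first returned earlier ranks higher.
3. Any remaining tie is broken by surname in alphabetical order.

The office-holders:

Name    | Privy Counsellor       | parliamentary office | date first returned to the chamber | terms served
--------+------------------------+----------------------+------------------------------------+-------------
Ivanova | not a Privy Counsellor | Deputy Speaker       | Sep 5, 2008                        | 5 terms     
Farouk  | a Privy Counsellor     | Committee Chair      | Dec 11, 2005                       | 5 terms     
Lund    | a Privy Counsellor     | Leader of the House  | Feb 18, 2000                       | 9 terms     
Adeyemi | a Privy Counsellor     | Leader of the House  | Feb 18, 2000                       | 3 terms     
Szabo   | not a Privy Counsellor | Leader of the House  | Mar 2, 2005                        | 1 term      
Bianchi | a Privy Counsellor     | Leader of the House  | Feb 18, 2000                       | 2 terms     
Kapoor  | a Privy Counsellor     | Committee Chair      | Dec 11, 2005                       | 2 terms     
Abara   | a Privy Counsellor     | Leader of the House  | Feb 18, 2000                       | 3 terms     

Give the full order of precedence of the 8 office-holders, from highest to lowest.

Ivanova, Abara, Adeyemi, Bianchi, Lund, Szabo, Farouk, Kapoor

By parliamentary office: Ivanova (Deputy Speaker); then Abara, Adeyemi, Bianchi, Lund and Szabo (Leader of the House); then Farouk and Kapoor (Committee Chair).
Among Abara, Adeyemi, Bianchi, Lund and Szabo, by date first returned to the chamber (earlier first): Abara, Adeyemi, Bianchi and Lund (Feb 18, 2000) before Szabo (Mar 2, 2005).
Among Abara, Adeyemi, Bianchi and Lund, alphabetically by surname: Abara before Adeyemi before Bianchi before Lund.
Farouk and Kapoor both have date first returned to the chamber Dec 11, 2005, so the next rule applies.
Among Farouk and Kapoor, alphabetically by surname: Farouk before Kapoor.
Full order: Ivanova, Abara, Adeyemi, Bianchi, Lund, Szabo, Farouk, Kapoor.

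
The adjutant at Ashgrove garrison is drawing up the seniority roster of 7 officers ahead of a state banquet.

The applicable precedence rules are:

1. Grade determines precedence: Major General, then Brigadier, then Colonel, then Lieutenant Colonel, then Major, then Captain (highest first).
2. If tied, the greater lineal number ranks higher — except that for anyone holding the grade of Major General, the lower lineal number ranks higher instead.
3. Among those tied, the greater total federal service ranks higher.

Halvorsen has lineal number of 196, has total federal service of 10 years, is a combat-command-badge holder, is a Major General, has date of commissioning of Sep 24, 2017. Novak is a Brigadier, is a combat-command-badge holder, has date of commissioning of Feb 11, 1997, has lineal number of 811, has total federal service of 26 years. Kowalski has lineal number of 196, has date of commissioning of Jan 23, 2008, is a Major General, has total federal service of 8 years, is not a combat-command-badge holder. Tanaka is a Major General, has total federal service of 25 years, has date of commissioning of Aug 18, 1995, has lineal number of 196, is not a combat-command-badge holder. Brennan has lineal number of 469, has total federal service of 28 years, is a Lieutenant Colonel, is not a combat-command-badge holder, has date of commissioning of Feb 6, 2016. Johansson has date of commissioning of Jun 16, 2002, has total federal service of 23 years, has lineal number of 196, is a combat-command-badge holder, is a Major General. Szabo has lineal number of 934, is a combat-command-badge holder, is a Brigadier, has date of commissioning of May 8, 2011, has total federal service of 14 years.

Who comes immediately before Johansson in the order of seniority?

Tanaka

By grade: Tanaka, Johansson, Halvorsen and Kowalski (Major General); then Szabo and Novak (Brigadier); then Brennan (Lieutenant Colonel).
Tanaka, Johansson, Halvorsen and Kowalski all have lineal number 196, so the next rule applies.
Among Tanaka, Johansson, Halvorsen and Kowalski, by total federal service (higher first): Tanaka (25 years) before Johansson (23 years) before Halvorsen (10 years) before Kowalski (8 years).
Among Szabo and Novak, by lineal number (higher first): Szabo (934) before Novak (811).
Order: Tanaka, Johansson, Halvorsen, Kowalski, Szabo, Novak, Brennan.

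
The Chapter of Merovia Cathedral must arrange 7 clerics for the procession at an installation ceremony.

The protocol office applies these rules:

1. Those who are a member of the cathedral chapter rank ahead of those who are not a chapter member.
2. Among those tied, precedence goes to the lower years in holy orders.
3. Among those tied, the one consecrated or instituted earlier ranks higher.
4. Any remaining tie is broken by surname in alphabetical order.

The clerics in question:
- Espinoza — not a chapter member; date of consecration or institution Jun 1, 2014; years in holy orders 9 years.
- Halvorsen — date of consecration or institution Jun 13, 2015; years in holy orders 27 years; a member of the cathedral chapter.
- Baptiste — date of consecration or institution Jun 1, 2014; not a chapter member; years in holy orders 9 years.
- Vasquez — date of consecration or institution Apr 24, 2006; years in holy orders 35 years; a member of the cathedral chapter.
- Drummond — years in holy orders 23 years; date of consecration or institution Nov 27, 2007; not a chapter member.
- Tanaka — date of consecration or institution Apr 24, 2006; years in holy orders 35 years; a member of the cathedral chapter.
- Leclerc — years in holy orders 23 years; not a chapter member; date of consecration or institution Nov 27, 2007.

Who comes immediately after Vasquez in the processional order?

By the first rule: Halvorsen, Tanaka and Vasquez (each a member of the cathedral chapter); then Baptiste, Espinoza, Drummond and Leclerc (each not a chapter member).
Among Halvorsen, Tanaka and Vasquez, by years in holy orders (lower first): Halvorsen (27 years) before Tanaka and Vasquez (35 years).
Tanaka and Vasquez both have date of consecration or institution Apr 24, 2006, so the next rule applies.
Among Tanaka and Vasquez, alphabetically by surname: Tanaka before Vasquez.
Among Baptiste, Espinoza, Drummond and Leclerc, by years in holy orders (lower first): Baptiste and Espinoza (9 years) before Drummond and Leclerc (23 years).
Baptiste and Espinoza both have date of consecration or institution Jun 1, 2014, so the next rule applies.
Among Baptiste and Espinoza, alphabetically by surname: Baptiste before Espinoza.
Drummond and Leclerc both have date of consecration or institution Nov 27, 2007, so the next rule applies.
Among Drummond and Leclerc, alphabetically by surname: Drummond before Leclerc.
Order: Halvorsen, Tanaka, Vasquez, Baptiste, Espinoza, Drummond, Leclerc.

Baptiste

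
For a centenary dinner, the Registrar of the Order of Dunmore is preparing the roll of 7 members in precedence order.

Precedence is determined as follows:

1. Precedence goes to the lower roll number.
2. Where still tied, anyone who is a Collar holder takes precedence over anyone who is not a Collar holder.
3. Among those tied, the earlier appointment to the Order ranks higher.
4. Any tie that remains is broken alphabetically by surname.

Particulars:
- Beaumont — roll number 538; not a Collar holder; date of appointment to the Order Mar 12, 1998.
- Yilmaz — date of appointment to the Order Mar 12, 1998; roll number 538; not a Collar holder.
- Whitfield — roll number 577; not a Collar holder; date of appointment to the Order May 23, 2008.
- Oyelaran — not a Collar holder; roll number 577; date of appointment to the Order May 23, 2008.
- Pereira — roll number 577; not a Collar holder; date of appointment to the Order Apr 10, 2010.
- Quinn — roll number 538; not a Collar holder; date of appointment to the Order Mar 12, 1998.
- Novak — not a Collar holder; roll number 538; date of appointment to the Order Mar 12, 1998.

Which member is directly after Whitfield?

Pereira

By roll number (lower first): Beaumont, Novak, Quinn and Yilmaz (each 538); then Oyelaran, Whitfield and Pereira (each 577).
Beaumont, Novak, Quinn and Yilmaz are each not a Collar holder, so the next rule applies.
Beaumont, Novak, Quinn and Yilmaz all have date of appointment to the Order Mar 12, 1998, so the next rule applies.
Among Beaumont, Novak, Quinn and Yilmaz, alphabetically by surname: Beaumont before Novak before Quinn before Yilmaz.
Oyelaran, Whitfield and Pereira are each not a Collar holder, so the next rule applies.
Among Oyelaran, Whitfield and Pereira, by date of appointment to the Order (earlier first): Oyelaran and Whitfield (May 23, 2008) before Pereira (Apr 10, 2010).
Among Oyelaran and Whitfield, alphabetically by surname: Oyelaran before Whitfield.
Order: Beaumont, Novak, Quinn, Yilmaz, Oyelaran, Whitfield, Pereira.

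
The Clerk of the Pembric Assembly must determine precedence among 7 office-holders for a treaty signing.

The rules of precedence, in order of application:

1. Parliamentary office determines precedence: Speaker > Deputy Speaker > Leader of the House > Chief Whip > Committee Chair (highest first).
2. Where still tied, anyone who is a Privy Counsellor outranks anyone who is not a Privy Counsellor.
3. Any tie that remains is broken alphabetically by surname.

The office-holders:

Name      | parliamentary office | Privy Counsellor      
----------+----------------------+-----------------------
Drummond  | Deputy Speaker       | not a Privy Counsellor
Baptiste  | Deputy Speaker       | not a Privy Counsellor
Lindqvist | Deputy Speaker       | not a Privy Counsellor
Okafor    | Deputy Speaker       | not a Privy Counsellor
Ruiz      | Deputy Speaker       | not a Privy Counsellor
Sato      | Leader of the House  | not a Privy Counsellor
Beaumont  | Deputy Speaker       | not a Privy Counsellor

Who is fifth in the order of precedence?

By parliamentary office: Baptiste, Beaumont, Drummond, Lindqvist, Okafor and Ruiz (Deputy Speaker); then Sato (Leader of the House).
Baptiste, Beaumont, Drummond, Lindqvist, Okafor and Ruiz are each not a Privy Counsellor, so the next rule applies.
Among Baptiste, Beaumont, Drummond, Lindqvist, Okafor and Ruiz, alphabetically by surname: Baptiste before Beaumont before Drummond before Lindqvist before Okafor before Ruiz.
Order: Baptiste, Beaumont, Drummond, Lindqvist, Okafor, Ruiz, Sato.

Okafor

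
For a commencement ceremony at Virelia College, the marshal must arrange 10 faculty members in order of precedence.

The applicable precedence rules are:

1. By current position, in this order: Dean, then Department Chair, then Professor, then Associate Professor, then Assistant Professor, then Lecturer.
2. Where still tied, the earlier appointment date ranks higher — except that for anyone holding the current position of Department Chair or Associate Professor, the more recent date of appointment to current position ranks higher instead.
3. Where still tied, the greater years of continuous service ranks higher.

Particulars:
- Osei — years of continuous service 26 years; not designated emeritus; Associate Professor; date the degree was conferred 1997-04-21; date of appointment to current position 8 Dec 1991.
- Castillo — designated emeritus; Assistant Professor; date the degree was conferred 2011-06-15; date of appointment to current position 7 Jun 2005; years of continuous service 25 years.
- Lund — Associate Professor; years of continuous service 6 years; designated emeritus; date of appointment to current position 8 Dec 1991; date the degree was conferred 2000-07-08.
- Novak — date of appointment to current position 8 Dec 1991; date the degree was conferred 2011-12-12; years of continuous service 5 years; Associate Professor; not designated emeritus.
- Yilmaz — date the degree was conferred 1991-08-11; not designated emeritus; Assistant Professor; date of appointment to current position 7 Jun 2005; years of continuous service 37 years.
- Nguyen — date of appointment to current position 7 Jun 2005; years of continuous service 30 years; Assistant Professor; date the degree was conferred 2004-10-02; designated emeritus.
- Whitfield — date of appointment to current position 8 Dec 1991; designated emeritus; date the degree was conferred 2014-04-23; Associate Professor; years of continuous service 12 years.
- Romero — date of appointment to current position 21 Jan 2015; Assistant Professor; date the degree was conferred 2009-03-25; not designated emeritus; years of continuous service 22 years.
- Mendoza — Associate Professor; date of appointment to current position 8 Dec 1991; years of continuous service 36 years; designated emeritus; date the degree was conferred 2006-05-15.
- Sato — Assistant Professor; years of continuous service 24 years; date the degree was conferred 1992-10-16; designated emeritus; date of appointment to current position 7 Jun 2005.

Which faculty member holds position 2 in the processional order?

By current position: Mendoza, Osei, Whitfield, Lund and Novak (Associate Professor); then Yilmaz, Nguyen, Castillo, Sato and Romero (Assistant Professor).
Mendoza, Osei, Whitfield, Lund and Novak all have date of appointment to current position 8 Dec 1991, so the next rule applies.
Among Mendoza, Osei, Whitfield, Lund and Novak, by years of continuous service (higher first): Mendoza (36 years) before Osei (26 years) before Whitfield (12 years) before Lund (6 years) before Novak (5 years).
Among Yilmaz, Nguyen, Castillo, Sato and Romero, by date of appointment to current position (earlier first): Yilmaz, Nguyen, Castillo and Sato (7 Jun 2005) before Romero (21 Jan 2015).
Among Yilmaz, Nguyen, Castillo and Sato, by years of continuous service (higher first): Yilmaz (37 years) before Nguyen (30 years) before Castillo (25 years) before Sato (24 years).
Order: Mendoza, Osei, Whitfield, Lund, Novak, Yilmaz, Nguyen, Castillo, Sato, Romero.

Osei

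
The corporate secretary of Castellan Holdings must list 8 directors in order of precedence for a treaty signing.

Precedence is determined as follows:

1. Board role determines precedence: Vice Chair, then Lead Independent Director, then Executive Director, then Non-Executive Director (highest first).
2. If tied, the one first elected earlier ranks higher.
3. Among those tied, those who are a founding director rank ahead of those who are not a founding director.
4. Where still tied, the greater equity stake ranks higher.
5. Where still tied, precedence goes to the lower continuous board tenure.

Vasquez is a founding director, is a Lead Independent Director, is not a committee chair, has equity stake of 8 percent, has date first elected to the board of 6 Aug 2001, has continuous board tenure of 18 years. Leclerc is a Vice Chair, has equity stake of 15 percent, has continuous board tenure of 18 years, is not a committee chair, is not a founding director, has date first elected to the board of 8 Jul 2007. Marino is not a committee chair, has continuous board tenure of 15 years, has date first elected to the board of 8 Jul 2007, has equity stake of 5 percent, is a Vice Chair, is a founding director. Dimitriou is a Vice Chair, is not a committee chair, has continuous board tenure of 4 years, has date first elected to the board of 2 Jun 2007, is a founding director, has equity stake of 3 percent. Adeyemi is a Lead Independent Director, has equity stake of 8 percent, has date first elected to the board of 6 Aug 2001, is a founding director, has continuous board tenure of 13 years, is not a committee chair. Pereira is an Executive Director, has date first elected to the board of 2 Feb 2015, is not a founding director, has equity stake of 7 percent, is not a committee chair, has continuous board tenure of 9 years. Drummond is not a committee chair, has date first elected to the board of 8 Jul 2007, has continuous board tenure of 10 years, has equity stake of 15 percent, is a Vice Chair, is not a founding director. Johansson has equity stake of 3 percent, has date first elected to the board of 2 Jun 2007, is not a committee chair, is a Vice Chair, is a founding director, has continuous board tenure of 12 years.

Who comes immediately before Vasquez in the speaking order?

By board role: Dimitriou, Johansson, Marino, Drummond and Leclerc (Vice Chair); then Adeyemi and Vasquez (Lead Independent Director); then Pereira (Executive Director).
Among Dimitriou, Johansson, Marino, Drummond and Leclerc, by date first elected to the board (earlier first): Dimitriou and Johansson (2 Jun 2007) before Marino, Drummond and Leclerc (8 Jul 2007).
Dimitriou and Johansson are each a founding director, so the next rule applies.
Dimitriou and Johansson both have equity stake 3 percent, so the next rule applies.
Among Dimitriou and Johansson, by continuous board tenure (lower first): Dimitriou (4 years) before Johansson (12 years).
Among Marino, Drummond and Leclerc, a founding director before not a founding director: Marino (a founding director) before Drummond and Leclerc (not a founding director).
Drummond and Leclerc both have equity stake 15 percent, so the next rule applies.
Among Drummond and Leclerc, by continuous board tenure (lower first): Drummond (10 years) before Leclerc (18 years).
Adeyemi and Vasquez both have date first elected to the board 6 Aug 2001, so the next rule applies.
Adeyemi and Vasquez are each a founding director, so the next rule applies.
Adeyemi and Vasquez both have equity stake 8 percent, so the next rule applies.
Among Adeyemi and Vasquez, by continuous board tenure (lower first): Adeyemi (13 years) before Vasquez (18 years).
Order: Dimitriou, Johansson, Marino, Drummond, Leclerc, Adeyemi, Vasquez, Pereira.

Adeyemi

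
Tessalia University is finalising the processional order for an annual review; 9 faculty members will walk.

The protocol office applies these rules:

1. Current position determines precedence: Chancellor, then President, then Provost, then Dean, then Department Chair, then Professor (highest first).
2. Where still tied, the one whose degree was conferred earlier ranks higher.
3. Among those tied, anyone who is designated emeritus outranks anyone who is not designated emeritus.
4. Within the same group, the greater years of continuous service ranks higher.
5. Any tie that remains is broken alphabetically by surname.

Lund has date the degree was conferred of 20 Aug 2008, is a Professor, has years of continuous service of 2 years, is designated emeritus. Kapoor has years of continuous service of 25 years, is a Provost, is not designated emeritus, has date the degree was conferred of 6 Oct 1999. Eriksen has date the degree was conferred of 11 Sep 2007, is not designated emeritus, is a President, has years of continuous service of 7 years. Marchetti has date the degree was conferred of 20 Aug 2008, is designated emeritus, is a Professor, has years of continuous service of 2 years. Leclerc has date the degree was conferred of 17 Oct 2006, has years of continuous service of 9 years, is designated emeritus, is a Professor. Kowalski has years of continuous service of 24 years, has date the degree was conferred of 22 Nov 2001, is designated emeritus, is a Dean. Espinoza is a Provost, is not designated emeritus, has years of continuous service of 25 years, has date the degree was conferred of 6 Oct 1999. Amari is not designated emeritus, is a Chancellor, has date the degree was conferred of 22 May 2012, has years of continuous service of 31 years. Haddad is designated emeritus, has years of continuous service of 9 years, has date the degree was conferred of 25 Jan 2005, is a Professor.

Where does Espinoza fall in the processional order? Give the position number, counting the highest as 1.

By current position: Amari (Chancellor); then Eriksen (President); then Espinoza and Kapoor (Provost); then Kowalski (Dean); then Haddad, Leclerc, Lund and Marchetti (Professor).
Espinoza and Kapoor both have date the degree was conferred 6 Oct 1999, so the next rule applies.
Espinoza and Kapoor are each not designated emeritus, so the next rule applies.
Espinoza and Kapoor both have years of continuous service 25 years, so the next rule applies.
Among Espinoza and Kapoor, alphabetically by surname: Espinoza before Kapoor.
Among Haddad, Leclerc, Lund and Marchetti, by date the degree was conferred (earlier first): Haddad (25 Jan 2005) before Leclerc (17 Oct 2006) before Lund and Marchetti (20 Aug 2008).
Lund and Marchetti are each designated emeritus, so the next rule applies.
Lund and Marchetti both have years of continuous service 2 years, so the next rule applies.
Among Lund and Marchetti, alphabetically by surname: Lund before Marchetti.
Order: Amari, Eriksen, Espinoza, Kapoor, Kowalski, Haddad, Leclerc, Lund, Marchetti. So position 3.

3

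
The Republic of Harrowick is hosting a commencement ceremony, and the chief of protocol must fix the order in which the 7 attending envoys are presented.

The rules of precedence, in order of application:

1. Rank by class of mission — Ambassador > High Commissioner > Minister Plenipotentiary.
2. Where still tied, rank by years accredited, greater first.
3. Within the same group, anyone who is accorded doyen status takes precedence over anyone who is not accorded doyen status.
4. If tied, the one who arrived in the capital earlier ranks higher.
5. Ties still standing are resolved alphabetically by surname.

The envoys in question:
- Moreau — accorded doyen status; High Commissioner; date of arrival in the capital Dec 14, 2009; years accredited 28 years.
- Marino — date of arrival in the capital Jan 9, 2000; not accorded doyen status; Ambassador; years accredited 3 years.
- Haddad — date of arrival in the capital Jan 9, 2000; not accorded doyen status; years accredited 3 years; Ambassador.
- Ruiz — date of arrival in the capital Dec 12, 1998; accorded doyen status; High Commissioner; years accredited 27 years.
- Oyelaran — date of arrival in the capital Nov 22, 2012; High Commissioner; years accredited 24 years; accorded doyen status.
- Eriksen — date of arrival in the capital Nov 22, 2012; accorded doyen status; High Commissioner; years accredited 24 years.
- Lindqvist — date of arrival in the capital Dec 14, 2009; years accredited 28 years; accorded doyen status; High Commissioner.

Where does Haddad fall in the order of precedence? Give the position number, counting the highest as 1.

1

By class of mission: Haddad and Marino (Ambassador); then Lindqvist, Moreau, Ruiz, Eriksen and Oyelaran (High Commissioner).
Haddad and Marino both have years accredited 3 years, so the next rule applies.
Haddad and Marino are each not accorded doyen status, so the next rule applies.
Haddad and Marino both have date of arrival in the capital Jan 9, 2000, so the next rule applies.
Among Haddad and Marino, alphabetically by surname: Haddad before Marino.
Among Lindqvist, Moreau, Ruiz, Eriksen and Oyelaran, by years accredited (higher first): Lindqvist and Moreau (28 years) before Ruiz (27 years) before Eriksen and Oyelaran (24 years).
Lindqvist and Moreau are each accorded doyen status, so the next rule applies.
Lindqvist and Moreau both have date of arrival in the capital Dec 14, 2009, so the next rule applies.
Among Lindqvist and Moreau, alphabetically by surname: Lindqvist before Moreau.
Eriksen and Oyelaran are each accorded doyen status, so the next rule applies.
Eriksen and Oyelaran both have date of arrival in the capital Nov 22, 2012, so the next rule applies.
Among Eriksen and Oyelaran, alphabetically by surname: Eriksen before Oyelaran.
Order: Haddad, Marino, Lindqvist, Moreau, Ruiz, Eriksen, Oyelaran. So position 1.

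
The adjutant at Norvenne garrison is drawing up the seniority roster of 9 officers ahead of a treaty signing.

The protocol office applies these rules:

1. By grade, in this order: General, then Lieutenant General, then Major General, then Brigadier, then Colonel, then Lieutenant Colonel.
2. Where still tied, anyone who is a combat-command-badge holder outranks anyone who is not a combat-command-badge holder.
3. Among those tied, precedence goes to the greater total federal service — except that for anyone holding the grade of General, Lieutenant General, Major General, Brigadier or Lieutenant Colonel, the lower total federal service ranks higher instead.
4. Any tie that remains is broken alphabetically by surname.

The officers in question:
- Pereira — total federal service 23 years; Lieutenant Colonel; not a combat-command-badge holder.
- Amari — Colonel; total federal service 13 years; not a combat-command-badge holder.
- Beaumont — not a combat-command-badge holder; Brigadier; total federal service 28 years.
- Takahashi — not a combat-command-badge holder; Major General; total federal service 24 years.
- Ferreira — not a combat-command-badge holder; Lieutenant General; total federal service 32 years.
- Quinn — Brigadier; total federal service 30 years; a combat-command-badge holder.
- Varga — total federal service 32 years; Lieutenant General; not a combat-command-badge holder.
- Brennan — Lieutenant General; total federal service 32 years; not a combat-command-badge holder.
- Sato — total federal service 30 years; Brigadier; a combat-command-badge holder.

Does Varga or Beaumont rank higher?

By grade: Brennan, Ferreira and Varga (Lieutenant General); then Takahashi (Major General); then Quinn, Sato and Beaumont (Brigadier); then Amari (Colonel); then Pereira (Lieutenant Colonel).
Brennan, Ferreira and Varga are each not a combat-command-badge holder, so the next rule applies.
Brennan, Ferreira and Varga all have total federal service 32 years, so the next rule applies.
Among Brennan, Ferreira and Varga, alphabetically by surname: Brennan before Ferreira before Varga.
Among Quinn, Sato and Beaumont, a combat-command-badge holder before not a combat-command-badge holder: Quinn and Sato (a combat-command-badge holder) before Beaumont (not a combat-command-badge holder).
Quinn and Sato both have total federal service 30 years, so the next rule applies.
Among Quinn and Sato, alphabetically by surname: Quinn before Sato.
So Varga takes precedence.

Varga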